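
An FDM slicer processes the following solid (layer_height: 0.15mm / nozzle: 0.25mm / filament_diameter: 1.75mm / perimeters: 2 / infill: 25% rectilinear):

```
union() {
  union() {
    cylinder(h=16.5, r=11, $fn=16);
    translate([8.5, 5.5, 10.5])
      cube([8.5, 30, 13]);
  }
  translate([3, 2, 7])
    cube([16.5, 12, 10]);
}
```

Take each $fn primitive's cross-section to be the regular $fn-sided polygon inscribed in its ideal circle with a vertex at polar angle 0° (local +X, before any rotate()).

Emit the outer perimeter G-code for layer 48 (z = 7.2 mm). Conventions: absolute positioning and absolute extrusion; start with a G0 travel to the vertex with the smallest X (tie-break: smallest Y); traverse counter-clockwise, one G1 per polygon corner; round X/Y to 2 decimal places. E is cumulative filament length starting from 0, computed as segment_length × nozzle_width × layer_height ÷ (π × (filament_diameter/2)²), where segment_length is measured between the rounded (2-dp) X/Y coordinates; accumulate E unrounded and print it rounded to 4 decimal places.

G0 X-11.00 Y0.00 Z7.20
G1 X-10.16 Y-4.21 E0.0669
G1 X-7.78 Y-7.78 E0.1338
G1 X-4.21 Y-10.16 E0.2007
G1 X0.00 Y-11.00 E0.2676
G1 X4.21 Y-10.16 E0.3346
G1 X7.78 Y-7.78 E0.4015
G1 X10.16 Y-4.21 E0.4684
G1 X11.00 Y0.00 E0.5353
G1 X10.60 Y2.00 E0.5671
G1 X19.50 Y2.00 E0.7059
G1 X19.50 Y14.00 E0.8929
G1 X3.00 Y14.00 E1.1502
G1 X3.00 Y10.40 E1.2063
G1 X0.00 Y11.00 E1.2540
G1 X-4.21 Y10.16 E1.3209
G1 X-7.78 Y7.78 E1.3878
G1 X-10.16 Y4.21 E1.4547
G1 X-11.00 Y0.00 E1.5217

At z = 7.2 mm: the cylinder: section is a regular 16-gon, circumradius r=11; the cube at (8.5, 5.5) does not reach this height (z outside [10.5, 23.5]); Merging all regions: only the r=11 cylinder is present, so the union is just that shape — 1 connected region; the cube at (3, 2) is present — its section is the full 16.5×12 rectangle; Taking the union: the regions partially overlap (shared area 44.90 mm²), so overlapping operands fuse into one piece — 1 connected region. The outline is a single polygon with 18 vertices. Extrusion per mm of travel: 0.25 × 0.15 / (π × 0.875²) = 0.015591. Accumulating E over each segment gives final E = 1.5217.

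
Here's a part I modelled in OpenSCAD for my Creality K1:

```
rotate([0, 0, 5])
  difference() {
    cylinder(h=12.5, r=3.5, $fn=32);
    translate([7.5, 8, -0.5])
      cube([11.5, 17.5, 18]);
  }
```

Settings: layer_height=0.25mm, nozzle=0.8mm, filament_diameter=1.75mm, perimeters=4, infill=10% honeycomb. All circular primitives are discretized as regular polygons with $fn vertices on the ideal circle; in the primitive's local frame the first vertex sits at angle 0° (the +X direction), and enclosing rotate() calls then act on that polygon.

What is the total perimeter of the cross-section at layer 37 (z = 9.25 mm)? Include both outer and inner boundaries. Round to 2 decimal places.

21.96 mm

At z = 9.25 mm: the cylinder: section is a regular 32-gon, circumradius r=3.5 (perimeter = 2·32·3.500·sin(180°/32) = 21.96 mm); the cube at (7.5, 8) is present — its section is the full 11.5×17.5 rectangle (perimeter 58.00 mm); Taking the first minus the rest: starting from the r=3.5 cylinder, the 11.5×17.5 cube at (7.5, 8) misses the remaining region (no effect) — boundary = 21.96 mm; (whole slice rotated 5° about Z — lengths, areas and connectivity unchanged). Overall, the cross-section is a single solid region. Total boundary length (outer) = 21.96 mm.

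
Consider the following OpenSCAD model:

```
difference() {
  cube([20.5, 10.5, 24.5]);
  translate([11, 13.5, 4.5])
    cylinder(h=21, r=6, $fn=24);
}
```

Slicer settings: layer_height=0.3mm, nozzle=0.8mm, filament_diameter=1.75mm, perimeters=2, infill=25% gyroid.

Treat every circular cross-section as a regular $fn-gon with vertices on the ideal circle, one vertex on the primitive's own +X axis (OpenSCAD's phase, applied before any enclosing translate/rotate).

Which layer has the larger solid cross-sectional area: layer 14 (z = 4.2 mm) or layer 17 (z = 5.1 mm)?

Layer 14 (z = 4.2): the cube (footprint 20.5×10.5) is included at this height (area 215.25 mm²); the cylinder at (11, 13.5) is absent (z outside [4.5, 25.5]); Subtracting the remaining from the first: none of the subtracted shapes is present at this height, so the 20.5×10.5 cube is unchanged — area = 215.25 mm². So its area = 215.25 mm². Layer 17 (z = 5.1): the 20.5×10.5 cube contributes its full rectangle (area 215.25 mm²); the r=6 cylinder at (11, 13.5) contributes a regular 24-gon of circumradius 6 (area = (24/2)·6.000²·sin(360°/24) = 111.81 mm²); Taking the first minus the rest: starting from the 20.5×10.5 cube (215.25 mm²), the r=6 cylinder at (11, 13.5) partially overlaps it — only the 21.68 mm² overlap (of its 111.81 mm²) is removed, clipping the outline — area = 193.57 mm². So its area = 193.57 mm². Layer 14 is larger (215.25 vs 193.57 mm²).

layer 14 (z = 4.2 mm)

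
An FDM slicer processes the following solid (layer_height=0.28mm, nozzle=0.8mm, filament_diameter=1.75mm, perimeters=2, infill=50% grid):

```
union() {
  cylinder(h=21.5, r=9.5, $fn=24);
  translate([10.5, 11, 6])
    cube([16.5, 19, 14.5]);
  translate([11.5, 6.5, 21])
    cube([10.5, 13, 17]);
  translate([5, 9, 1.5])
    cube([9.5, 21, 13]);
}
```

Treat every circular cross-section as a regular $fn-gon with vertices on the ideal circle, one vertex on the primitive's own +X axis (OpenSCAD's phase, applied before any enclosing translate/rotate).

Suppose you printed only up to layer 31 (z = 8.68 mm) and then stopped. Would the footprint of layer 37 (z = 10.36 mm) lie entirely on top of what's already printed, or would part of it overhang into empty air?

Compare the two slices. At z = 8.68: the r=9.5 cylinder contributes a regular 24-gon of circumradius 9.5 (area = (24/2)·9.500²·sin(360°/24) = 280.30 mm²); the cube at (10.5, 11) is present — its section is the full 16.5×19 rectangle (area 313.50 mm²); the cube at (11.5, 6.5) does not reach this height (z outside [21, 38]); the cube at (5, 9) is present — its section is the full 9.5×21 rectangle (area 199.50 mm²); Combining (union): the regions partially overlap — summed areas 793.30 mm² minus the doubly-counted overlap 76.00 mm² gives 717.30 mm² — area = 717.30 mm². At z = 10.36: the r=9.5 cylinder gives a regular 24-gon of circumradius 9.5 (constant along its height) (area = (24/2)·9.500²·sin(360°/24) = 280.30 mm²); the 16.5×19 cube at (10.5, 11) contributes its full rectangle (area 313.50 mm²); the cube at (11.5, 6.5) is not intersected at this z (z outside [21, 38]); the 9.5×21 cube at (5, 9) contributes its full rectangle (area 199.50 mm²); Combining (union): the regions partially overlap — summed areas 793.30 mm² minus the doubly-counted overlap 76.00 mm² gives 717.30 mm² — area = 717.30 mm². Checking containment: the cross-section at z = 10.36 is a subset of the cross-section at z = 8.68.

entirely on top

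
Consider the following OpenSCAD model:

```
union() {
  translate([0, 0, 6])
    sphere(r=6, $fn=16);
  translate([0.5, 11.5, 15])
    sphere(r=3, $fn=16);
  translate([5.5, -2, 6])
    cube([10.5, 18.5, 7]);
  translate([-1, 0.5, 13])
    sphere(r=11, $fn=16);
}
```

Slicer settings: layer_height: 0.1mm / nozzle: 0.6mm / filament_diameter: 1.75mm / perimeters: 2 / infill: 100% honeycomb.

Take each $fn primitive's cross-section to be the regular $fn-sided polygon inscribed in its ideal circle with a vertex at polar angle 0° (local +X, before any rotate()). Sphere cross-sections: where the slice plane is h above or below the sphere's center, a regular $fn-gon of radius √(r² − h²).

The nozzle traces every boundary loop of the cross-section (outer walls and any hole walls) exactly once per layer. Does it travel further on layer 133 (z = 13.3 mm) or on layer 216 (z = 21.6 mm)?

layer 133 (z = 13.3 mm)

Layer 133 (z = 13.3): the sphere is absent (|z−center|=7.300 > r=6); the r=3 sphere at (0.5, 11.5) contributes a regular 16-gon of circumradius √(3²−1.7²) = 2.472 (perimeter = 2·16·2.472·sin(180°/16) = 15.43 mm); the cube at (5.5, -2) is not intersected at this z (z outside [6, 13]); the r=11 sphere at (-1, 0.5) slices to a regular 16-gon of circumradius 10.996 (√(r²−h²) with h=0.3 from center) (perimeter = 2·16·10.996·sin(180°/16) = 68.65 mm); Merging all regions: the regions partially overlap (shared area 7.73 mm²), so the edge portions inside another operand are dropped and the merged outline is re-measured after clipping — boundary = 72.49 mm. So its perimeter = 72.49 mm. Layer 216 (z = 21.6): the sphere is not intersected at this z (|z−center|=15.600 > r=6); the sphere at (0.5, 11.5) does not reach this height (|z−center|=6.600 > r=3); the cube at (5.5, -2) is absent (z outside [6, 13]); the sphere at (-1, 0.5): section is a regular 16-gon, circumradius = √(r²−h²) = √(11²−8.6²) = 6.859 (perimeter = 2·16·6.859·sin(180°/16) = 42.82 mm); Combining (union): only the r=11 sphere at (-1, 0.5) is present, so the union is just that shape — boundary = 42.82 mm. So its perimeter = 42.82 mm. Layer 133 is larger (72.49 vs 42.82 mm).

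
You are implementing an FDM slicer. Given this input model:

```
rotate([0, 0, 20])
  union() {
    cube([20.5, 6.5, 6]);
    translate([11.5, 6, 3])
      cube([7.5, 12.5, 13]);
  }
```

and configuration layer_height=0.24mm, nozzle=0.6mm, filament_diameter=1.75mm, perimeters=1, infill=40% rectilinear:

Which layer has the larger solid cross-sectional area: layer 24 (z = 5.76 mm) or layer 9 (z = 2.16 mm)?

Layer 24 (z = 5.76): the cube is present — its section is the full 20.5×6.5 rectangle (area 133.25 mm²); the cube at (11.5, 6) (footprint 7.5×12.5) is included at this height (area 93.75 mm²); Taking the union: the regions partially overlap — summed areas 227.00 mm² minus the doubly-counted overlap 3.75 mm² gives 223.25 mm² — area = 223.25 mm²; (rotated 20° about Z; rotation is an isometry so areas/perimeters/island counts are preserved). So its area = 223.25 mm². Layer 9 (z = 2.16): the cube is present — its section is the full 20.5×6.5 rectangle (area 133.25 mm²); the cube at (11.5, 6) is not intersected at this z (z outside [3, 16]); Taking the union: only the 20.5×6.5 cube is present, so the union is just that shape — area = 133.25 mm²; (whole slice rotated 20° about Z — lengths, areas and connectivity unchanged). So its area = 133.25 mm². Layer 24 is larger (223.25 vs 133.25 mm²).

layer 24 (z = 5.76 mm)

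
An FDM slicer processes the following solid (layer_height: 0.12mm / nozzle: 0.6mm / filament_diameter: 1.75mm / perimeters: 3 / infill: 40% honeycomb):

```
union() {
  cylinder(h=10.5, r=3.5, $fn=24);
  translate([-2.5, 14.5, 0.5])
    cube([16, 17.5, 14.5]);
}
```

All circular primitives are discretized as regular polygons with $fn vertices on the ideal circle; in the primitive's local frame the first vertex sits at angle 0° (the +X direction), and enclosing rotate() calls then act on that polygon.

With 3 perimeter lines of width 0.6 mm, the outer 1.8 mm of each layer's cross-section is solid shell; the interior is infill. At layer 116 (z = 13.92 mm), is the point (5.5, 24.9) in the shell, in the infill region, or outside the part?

infill

At z = 13.92 mm: the cylinder is not intersected at this z (z outside [0, 10.5]); the cube at (-2.5, 14.5) is present — its section is the full 16×17.5 rectangle; Combining (union): only the 16×17.5 cube at (-2.5, 14.5) is present, so the union is just that shape — 1 connected region. Overall, the cross-section is a single solid region. The nearest boundary edge runs (13.50, 32.00)→(-2.50, 32.00); distance from the point to it = 7.10 mm. The point is inside the cross-section and 7.10 mm from the nearest boundary — more than the 1.8 mm shell width (3 × 0.6), so it's in the infill interior.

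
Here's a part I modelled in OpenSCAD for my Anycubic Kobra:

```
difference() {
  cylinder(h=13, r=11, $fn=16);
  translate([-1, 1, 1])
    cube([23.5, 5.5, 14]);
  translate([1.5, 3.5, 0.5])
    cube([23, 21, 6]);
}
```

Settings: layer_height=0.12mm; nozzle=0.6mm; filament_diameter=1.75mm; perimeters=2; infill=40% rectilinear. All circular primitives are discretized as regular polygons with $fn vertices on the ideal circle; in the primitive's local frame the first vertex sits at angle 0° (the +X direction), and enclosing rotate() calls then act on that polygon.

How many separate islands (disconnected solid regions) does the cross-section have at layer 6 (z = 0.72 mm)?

At z = 0.72 mm: the r=11 cylinder contributes a regular 16-gon of circumradius 11; the cube at (-1, 1) does not reach this height (z outside [1, 15]); the cube at (1.5, 3.5) (footprint 23×21) is included at this height; After the difference (first − rest): starting from the r=11 cylinder, the 23×21 cube at (1.5, 3.5) partially overlaps it — only the 44.30 mm² overlap (of its 483.00 mm²) is removed, clipping the outline — 1 connected region. Overall, the cross-section is a single solid region. Island count = 1.

1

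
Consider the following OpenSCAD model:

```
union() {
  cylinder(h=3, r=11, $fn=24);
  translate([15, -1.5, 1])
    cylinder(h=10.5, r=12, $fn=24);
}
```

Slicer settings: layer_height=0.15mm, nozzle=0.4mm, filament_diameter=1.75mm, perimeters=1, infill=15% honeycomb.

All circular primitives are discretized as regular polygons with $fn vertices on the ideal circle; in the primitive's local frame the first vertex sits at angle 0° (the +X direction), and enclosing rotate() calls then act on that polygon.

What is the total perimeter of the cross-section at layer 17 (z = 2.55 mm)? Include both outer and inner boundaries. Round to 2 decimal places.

At z = 2.55 mm: the cylinder: section is a regular 24-gon, circumradius r=11 (perimeter = 2·24·11.000·sin(180°/24) = 68.92 mm); the r=12 cylinder at (15, -1.5) gives a regular 24-gon of circumradius 12 (constant along its height) (perimeter = 2·24·12.000·sin(180°/24) = 75.18 mm); Merging all regions: the regions partially overlap (shared area 92.76 mm²), so the edge portions inside another operand are dropped and the merged outline is re-measured after clipping — boundary = 105.12 mm. Overall, the cross-section is a single solid region. Total boundary length (outer) = 105.12 mm.

105.12 mm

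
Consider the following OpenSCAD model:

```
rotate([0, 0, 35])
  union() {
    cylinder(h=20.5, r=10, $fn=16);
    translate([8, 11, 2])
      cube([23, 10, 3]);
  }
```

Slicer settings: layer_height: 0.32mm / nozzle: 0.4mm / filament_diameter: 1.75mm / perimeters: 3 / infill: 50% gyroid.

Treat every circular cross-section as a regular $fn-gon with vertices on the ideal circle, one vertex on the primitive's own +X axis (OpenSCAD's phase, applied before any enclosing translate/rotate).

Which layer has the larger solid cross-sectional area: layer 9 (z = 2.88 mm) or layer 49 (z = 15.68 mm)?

Layer 9 (z = 2.88): the r=10 cylinder contributes a regular 16-gon of circumradius 10 (area = (16/2)·10.000²·sin(360°/16) = 306.15 mm²); the 23×10 cube at (8, 11) contributes its full rectangle (area 230.00 mm²); Combining (union): the 2 present regions are separate (no shared area or edge), so areas and boundary lengths simply add and each stays a separate island — area = 536.15 mm²; (whole slice rotated 35° about Z — lengths, areas and connectivity unchanged). So its area = 536.15 mm². Layer 49 (z = 15.68): the r=10 cylinder contributes a regular 16-gon of circumradius 10 (area = (16/2)·10.000²·sin(360°/16) = 306.15 mm²); the cube at (8, 11) is absent (z outside [2, 5]); Combining (union): only the r=10 cylinder is present, so the union is just that shape — area = 306.15 mm²; (whole slice rotated 35° about Z — lengths, areas and connectivity unchanged). So its area = 306.15 mm². Layer 9 is larger (536.15 vs 306.15 mm²).

layer 9 (z = 2.88 mm)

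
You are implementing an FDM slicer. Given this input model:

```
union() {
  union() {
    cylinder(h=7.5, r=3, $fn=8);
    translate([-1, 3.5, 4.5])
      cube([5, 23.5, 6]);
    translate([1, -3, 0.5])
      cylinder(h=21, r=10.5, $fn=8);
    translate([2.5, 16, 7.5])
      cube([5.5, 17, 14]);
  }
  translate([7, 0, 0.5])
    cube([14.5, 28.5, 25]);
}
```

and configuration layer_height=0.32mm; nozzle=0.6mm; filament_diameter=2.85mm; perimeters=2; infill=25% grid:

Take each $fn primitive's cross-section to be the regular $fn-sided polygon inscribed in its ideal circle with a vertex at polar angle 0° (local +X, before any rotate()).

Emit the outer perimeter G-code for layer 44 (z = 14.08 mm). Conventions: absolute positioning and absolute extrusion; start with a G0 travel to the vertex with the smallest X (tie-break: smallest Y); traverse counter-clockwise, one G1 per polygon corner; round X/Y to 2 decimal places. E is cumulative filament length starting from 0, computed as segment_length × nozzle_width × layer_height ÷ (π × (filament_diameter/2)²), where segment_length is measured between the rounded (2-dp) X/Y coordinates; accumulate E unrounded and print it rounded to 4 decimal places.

At z = 14.08 mm: the cylinder is absent (z outside [0, 7.5]); the cube at (-1, 3.5) is absent (z outside [4.5, 10.5]); the r=10.5 cylinder at (1, -3) contributes a regular 8-gon of circumradius 10.5; the cube at (2.5, 16) (footprint 5.5×17) is included at this height; Merging all regions: the 2 present regions are separate (no shared area or edge), so areas and boundary lengths simply add and each stays a separate island — 2 connected regions; the cube at (7, 0) is present — its section is the full 14.5×28.5 rectangle; Taking the union: the regions partially overlap (shared area 23.28 mm²), so overlapping operands fuse into one piece — 1 connected region. The outline is a single polygon with 16 vertices. Extrusion per mm of travel: 0.6 × 0.32 / (π × 1.425²) = 0.030097. Accumulating E over each segment gives final E = 4.6252.

G0 X-9.50 Y-3.00 Z14.08
G1 X-6.42 Y-10.42 E0.2418
G1 X1.00 Y-13.50 E0.4836
G1 X8.42 Y-10.42 E0.7254
G1 X11.50 Y-3.00 E0.9672
G1 X10.26 Y0.00 E1.0649
G1 X21.50 Y0.00 E1.4032
G1 X21.50 Y28.50 E2.2609
G1 X8.00 Y28.50 E2.6672
G1 X8.00 Y33.00 E2.8027
G1 X2.50 Y33.00 E2.9682
G1 X2.50 Y16.00 E3.4799
G1 X7.00 Y16.00 E3.6153
G1 X7.00 Y5.01 E3.9461
G1 X1.00 Y7.50 E4.1416
G1 X-6.42 Y4.42 E4.3834
G1 X-9.50 Y-3.00 E4.6252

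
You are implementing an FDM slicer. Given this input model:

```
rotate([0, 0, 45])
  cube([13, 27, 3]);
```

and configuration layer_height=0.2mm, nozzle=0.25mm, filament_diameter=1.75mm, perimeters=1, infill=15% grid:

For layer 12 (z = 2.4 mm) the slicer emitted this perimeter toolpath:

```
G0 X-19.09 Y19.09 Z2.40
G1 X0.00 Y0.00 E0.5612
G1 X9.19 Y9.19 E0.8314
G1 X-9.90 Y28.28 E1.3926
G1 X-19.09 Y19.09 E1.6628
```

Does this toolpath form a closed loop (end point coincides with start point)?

yes

Start point (G0): (-19.09, 19.09). End point (last G1): the path returns to the start — closed.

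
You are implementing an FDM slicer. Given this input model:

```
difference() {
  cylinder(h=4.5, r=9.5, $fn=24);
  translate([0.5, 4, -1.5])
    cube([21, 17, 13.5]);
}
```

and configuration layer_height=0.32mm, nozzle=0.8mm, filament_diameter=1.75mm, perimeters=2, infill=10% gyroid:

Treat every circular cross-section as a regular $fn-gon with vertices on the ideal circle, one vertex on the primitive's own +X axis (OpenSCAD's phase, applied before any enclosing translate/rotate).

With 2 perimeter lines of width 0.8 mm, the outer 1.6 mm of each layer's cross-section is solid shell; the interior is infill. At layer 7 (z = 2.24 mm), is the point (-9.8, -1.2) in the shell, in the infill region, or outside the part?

At z = 2.24 mm: the cylinder: section is a regular 24-gon, circumradius r=9.5; the 21×17 cube at (0.5, 4) contributes its full rectangle; After the difference (first − rest): starting from the r=9.5 cylinder, the 21×17 cube at (0.5, 4) partially overlaps it — only the 30.73 mm² overlap (of its 357.00 mm²) is removed, clipping the outline — 1 connected region. Overall, the cross-section is a single solid region. The nearest boundary edge runs (-9.18, -2.46)→(-9.50, 0.00); distance from the point to it = 0.45 mm. The point is not inside any of the regions above, so it lies outside the cross-section (0.45 mm from the nearest boundary).

outside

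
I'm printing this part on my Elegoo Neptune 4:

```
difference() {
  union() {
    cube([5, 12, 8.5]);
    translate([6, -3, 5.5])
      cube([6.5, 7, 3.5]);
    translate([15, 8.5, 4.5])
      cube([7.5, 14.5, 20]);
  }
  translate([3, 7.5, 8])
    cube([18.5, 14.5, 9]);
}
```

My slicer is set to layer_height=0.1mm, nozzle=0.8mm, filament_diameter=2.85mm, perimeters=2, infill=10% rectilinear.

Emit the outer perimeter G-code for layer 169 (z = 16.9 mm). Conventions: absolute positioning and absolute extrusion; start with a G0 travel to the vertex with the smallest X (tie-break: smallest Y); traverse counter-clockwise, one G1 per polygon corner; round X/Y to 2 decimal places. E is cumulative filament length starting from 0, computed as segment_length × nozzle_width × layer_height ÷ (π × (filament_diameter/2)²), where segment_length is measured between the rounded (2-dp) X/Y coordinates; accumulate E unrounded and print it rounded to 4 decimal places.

At z = 16.9 mm: the cube does not reach this height (z outside [0, 8.5]); the cube at (6, -3) is absent (z outside [5.5, 9]); the cube at (15, 8.5) is present — its section is the full 7.5×14.5 rectangle; Taking the union: only the 7.5×14.5 cube at (15, 8.5) is present, so the union is just that shape — 1 connected region; the cube at (3, 7.5) is present — its section is the full 18.5×14.5 rectangle; After the difference (first − rest): starting from the result so far, the 18.5×14.5 cube at (3, 7.5) partially overlaps it — only the 87.75 mm² overlap (of its 268.25 mm²) is removed, clipping the outline — 1 connected region. The outline is a single polygon with 6 vertices. Extrusion per mm of travel: 0.8 × 0.1 / (π × 1.425²) = 0.012540. Accumulating E over each segment gives final E = 0.5518.

G0 X15.00 Y22.00 Z16.90
G1 X21.50 Y22.00 E0.0815
G1 X21.50 Y8.50 E0.2508
G1 X22.50 Y8.50 E0.2633
G1 X22.50 Y23.00 E0.4452
G1 X15.00 Y23.00 E0.5392
G1 X15.00 Y22.00 E0.5518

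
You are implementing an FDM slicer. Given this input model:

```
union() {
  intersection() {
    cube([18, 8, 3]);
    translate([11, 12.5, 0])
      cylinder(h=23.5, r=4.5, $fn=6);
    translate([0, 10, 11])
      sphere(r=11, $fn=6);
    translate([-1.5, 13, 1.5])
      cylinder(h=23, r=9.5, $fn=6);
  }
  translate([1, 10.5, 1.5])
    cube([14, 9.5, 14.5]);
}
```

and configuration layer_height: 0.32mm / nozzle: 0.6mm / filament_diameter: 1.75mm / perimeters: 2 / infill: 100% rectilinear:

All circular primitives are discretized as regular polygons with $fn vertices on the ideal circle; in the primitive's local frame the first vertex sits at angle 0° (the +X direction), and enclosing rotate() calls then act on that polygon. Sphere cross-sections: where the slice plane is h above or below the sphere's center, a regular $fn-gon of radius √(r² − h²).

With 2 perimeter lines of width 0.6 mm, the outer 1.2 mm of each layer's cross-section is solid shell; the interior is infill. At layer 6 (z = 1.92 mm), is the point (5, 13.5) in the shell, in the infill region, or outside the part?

At z = 1.92 mm: the cube is present — its section is the full 18×8 rectangle; the cylinder at (11, 12.5): section is a regular 6-gon, circumradius r=4.5; the r=11 sphere at (0, 10) contributes a regular 6-gon of circumradius √(11²−9.08²) = 6.209; the r=9.5 cylinder at (-1.5, 13) gives a regular 6-gon of circumradius 9.5 (constant along its height); After intersecting: the r=4.5 cylinder at (11, 12.5) does not overlap the 18×8 cube (empty); the r=11 sphere at (0, 10) does not overlap the running intersection (empty); the r=9.5 cylinder at (-1.5, 13) does not overlap the running intersection (empty) — nothing remains; the cube at (1, 10.5) (footprint 14×9.5) is included at this height; Taking the union: only the 14×9.5 cube at (1, 10.5) is present, so the union is just that shape — 1 connected region. Overall, the cross-section is a single solid region. The nearest boundary edge runs (1.00, 10.50)→(15.00, 10.50); distance from the point to it = 3.00 mm. The point is inside the cross-section and 3.00 mm from the nearest boundary — more than the 1.2 mm shell width (2 × 0.6), so it's in the infill interior.

infill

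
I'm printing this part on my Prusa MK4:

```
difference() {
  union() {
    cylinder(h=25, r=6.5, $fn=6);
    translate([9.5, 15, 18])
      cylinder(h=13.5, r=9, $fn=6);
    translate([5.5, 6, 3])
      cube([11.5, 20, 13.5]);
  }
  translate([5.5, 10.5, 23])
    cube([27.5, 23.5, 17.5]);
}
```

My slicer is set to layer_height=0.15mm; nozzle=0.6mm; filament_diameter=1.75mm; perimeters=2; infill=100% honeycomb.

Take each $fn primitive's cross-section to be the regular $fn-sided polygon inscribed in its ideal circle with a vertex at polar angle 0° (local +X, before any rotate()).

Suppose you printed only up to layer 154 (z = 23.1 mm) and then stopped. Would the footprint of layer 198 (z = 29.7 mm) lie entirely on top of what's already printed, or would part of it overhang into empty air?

Compare the two slices. At z = 23.1: the cylinder: section is a regular 6-gon, circumradius r=6.5 (area = (6/2)·6.500²·sin(360°/6) = 109.77 mm²); the cylinder at (9.5, 15): section is a regular 6-gon, circumradius r=9 (area = (6/2)·9.000²·sin(360°/6) = 210.44 mm²); the cube at (5.5, 6) is not intersected at this z (z outside [3, 16.5]); Combining (union): the 2 present regions are separate (no shared area or edge), so areas and boundary lengths simply add and each stays a separate island — area = 320.21 mm²; the cube at (5.5, 10.5) (footprint 27.5×23.5) is included at this height (area 646.25 mm²); After the difference (first − rest): starting from the result so far (320.21 mm²), the 27.5×23.5 cube at (5.5, 10.5) partially overlaps it — only the 136.44 mm² overlap (of its 646.25 mm²) is removed, clipping the outline — area = 183.77 mm². At z = 29.7: the cylinder is not intersected at this z (z outside [0, 25]); the r=9 cylinder at (9.5, 15) gives a regular 6-gon of circumradius 9 (constant along its height) (area = (6/2)·9.000²·sin(360°/6) = 210.44 mm²); the cube at (5.5, 6) does not reach this height (z outside [3, 16.5]); Taking the union: only the r=9 cylinder at (9.5, 15) is present, so the union is just that shape — area = 210.44 mm²; the cube at (5.5, 10.5) is present — its section is the full 27.5×23.5 rectangle (area 646.25 mm²); Subtracting the remaining from the first: starting from that combined region (210.44 mm²), the 27.5×23.5 cube at (5.5, 10.5) partially overlaps it — only the 136.44 mm² overlap (of its 646.25 mm²) is removed, clipping the outline — area = 74.00 mm². Checking containment: the cross-section at z = 29.7 is a subset of the cross-section at z = 23.1.

entirely on top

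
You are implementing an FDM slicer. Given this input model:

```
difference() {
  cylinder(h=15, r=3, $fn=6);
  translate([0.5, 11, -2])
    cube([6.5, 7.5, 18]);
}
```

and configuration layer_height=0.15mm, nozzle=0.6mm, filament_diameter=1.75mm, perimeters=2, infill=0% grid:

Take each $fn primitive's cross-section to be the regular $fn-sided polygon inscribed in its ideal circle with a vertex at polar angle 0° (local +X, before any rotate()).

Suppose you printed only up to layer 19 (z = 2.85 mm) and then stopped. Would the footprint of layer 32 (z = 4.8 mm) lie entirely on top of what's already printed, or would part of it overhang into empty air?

Compare the two slices. At z = 2.85: the r=3 cylinder contributes a regular 6-gon of circumradius 3 (area = (6/2)·3.000²·sin(360°/6) = 23.38 mm²); the cube at (0.5, 11) (footprint 6.5×7.5) is included at this height (area 48.75 mm²); Subtracting the remaining from the first: starting from the r=3 cylinder (23.38 mm²), the 6.5×7.5 cube at (0.5, 11) misses the remaining region (no effect) — area = 23.38 mm². At z = 4.8: the r=3 cylinder contributes a regular 6-gon of circumradius 3 (area = (6/2)·3.000²·sin(360°/6) = 23.38 mm²); the cube at (0.5, 11) is present — its section is the full 6.5×7.5 rectangle (area 48.75 mm²); After the difference (first − rest): starting from the r=3 cylinder (23.38 mm²), the 6.5×7.5 cube at (0.5, 11) misses the remaining region (no effect) — area = 23.38 mm². Checking containment: the cross-section at z = 4.8 is a subset of the cross-section at z = 2.85.

entirely on top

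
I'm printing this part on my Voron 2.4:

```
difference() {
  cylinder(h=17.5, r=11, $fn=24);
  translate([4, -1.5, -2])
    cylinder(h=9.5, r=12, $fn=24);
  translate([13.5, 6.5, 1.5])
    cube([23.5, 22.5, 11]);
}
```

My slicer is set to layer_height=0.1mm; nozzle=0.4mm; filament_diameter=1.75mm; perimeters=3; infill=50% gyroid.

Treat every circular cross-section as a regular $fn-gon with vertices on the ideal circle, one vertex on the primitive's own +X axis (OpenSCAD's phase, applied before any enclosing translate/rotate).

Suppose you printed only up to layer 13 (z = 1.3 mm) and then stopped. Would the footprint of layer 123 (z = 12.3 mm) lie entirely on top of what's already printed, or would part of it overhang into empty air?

Compare the two slices. At z = 1.3: the r=11 cylinder contributes a regular 24-gon of circumradius 11 (area = (24/2)·11.000²·sin(360°/24) = 375.81 mm²); the r=12 cylinder at (4, -1.5) gives a regular 24-gon of circumradius 12 (constant along its height) (area = (24/2)·12.000²·sin(360°/24) = 447.24 mm²); the cube at (13.5, 6.5) is absent (z outside [1.5, 12.5]); Taking the first minus the rest: starting from the r=11 cylinder (375.81 mm²), the r=12 cylinder at (4, -1.5) partially overlaps it — only the 311.65 mm² overlap (of its 447.24 mm²) is removed, clipping the outline — area = 64.15 mm². At z = 12.3: the r=11 cylinder gives a regular 24-gon of circumradius 11 (constant along its height) (area = (24/2)·11.000²·sin(360°/24) = 375.81 mm²); the cylinder at (4, -1.5) is not intersected at this z (z outside [-2, 7.5]); the 23.5×22.5 cube at (13.5, 6.5) contributes its full rectangle (area 528.75 mm²); Taking the first minus the rest: starting from the r=11 cylinder (375.81 mm²), the 23.5×22.5 cube at (13.5, 6.5) misses the remaining region (no effect) — area = 375.81 mm². Checking containment: at z = 12.3 the cross-section extends beyond the z = 1.3 cross-section by about 311.65 mm².

part overhangs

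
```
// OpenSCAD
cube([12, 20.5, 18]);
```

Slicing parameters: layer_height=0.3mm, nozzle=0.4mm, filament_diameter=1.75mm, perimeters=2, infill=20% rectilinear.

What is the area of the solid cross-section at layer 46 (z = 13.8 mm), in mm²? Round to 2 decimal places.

At z = 13.8 mm: the cube (footprint 12×20.5) is included at this height (area 246.00 mm²). Overall, the cross-section is a single solid region. Net area = 246.00 mm².

246.00 mm²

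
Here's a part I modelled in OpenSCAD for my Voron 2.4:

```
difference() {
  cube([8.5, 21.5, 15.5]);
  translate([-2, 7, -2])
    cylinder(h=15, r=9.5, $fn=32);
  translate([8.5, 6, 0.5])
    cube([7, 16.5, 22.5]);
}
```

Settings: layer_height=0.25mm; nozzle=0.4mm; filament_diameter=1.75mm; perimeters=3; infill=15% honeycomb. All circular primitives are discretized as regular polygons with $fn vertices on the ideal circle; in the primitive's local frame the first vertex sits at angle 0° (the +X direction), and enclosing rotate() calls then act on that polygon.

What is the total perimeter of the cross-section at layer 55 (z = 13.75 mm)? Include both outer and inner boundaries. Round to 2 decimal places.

At z = 13.75 mm: the cube is present — its section is the full 8.5×21.5 rectangle (perimeter 60.00 mm); the cylinder at (-2, 7) is absent (z outside [-2, 13]); the 7×16.5 cube at (8.5, 6) contributes its full rectangle (perimeter 47.00 mm); After the difference (first − rest): starting from the 8.5×21.5 cube, the 7×16.5 cube at (8.5, 6) misses the remaining region (no effect) — boundary = 60.00 mm. Overall, the cross-section is a single solid region. Total boundary length (outer) = 60.00 mm.

60.00 mm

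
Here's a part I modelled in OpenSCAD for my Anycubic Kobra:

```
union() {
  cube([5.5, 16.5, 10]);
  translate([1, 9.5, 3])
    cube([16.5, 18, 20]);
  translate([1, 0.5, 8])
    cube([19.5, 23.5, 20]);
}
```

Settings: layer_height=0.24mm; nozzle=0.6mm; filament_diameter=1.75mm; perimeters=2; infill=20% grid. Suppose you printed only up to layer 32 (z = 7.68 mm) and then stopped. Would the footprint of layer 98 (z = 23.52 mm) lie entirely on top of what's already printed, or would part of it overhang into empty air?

part overhangs

Compare the two slices. At z = 7.68: the cube is present — its section is the full 5.5×16.5 rectangle (area 90.75 mm²); the cube at (1, 9.5) (footprint 16.5×18) is included at this height (area 297.00 mm²); the cube at (1, 0.5) does not reach this height (z outside [8, 28]); Taking the union: the regions partially overlap — summed areas 387.75 mm² minus the doubly-counted overlap 31.50 mm² gives 356.25 mm² — area = 356.25 mm². At z = 23.52: the cube is not intersected at this z (z outside [0, 10]); the cube at (1, 9.5) is absent (z outside [3, 23]); the 19.5×23.5 cube at (1, 0.5) contributes its full rectangle (area 458.25 mm²); Taking the union: only the 19.5×23.5 cube at (1, 0.5) is present, so the union is just that shape — area = 458.25 mm². Checking containment: at z = 23.52 the cross-section extends beyond the z = 7.68 cross-section by about 178.50 mm².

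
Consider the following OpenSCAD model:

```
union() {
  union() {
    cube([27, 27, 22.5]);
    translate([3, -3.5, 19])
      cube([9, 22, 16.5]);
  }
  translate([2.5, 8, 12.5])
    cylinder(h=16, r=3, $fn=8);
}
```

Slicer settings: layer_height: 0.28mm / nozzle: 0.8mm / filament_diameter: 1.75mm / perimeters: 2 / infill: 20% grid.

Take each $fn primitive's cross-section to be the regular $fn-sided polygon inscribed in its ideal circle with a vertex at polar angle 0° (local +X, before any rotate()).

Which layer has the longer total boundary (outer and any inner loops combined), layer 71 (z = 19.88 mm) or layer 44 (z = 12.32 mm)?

Layer 71 (z = 19.88): the cube (footprint 27×27) is included at this height (perimeter 108.00 mm); the cube at (3, -3.5) (footprint 9×22) is included at this height (perimeter 62.00 mm); Taking the union: the regions partially overlap (shared area 166.50 mm²), so the edge portions inside another operand are dropped and the merged outline is re-measured after clipping — boundary = 115.00 mm; the cylinder at (2.5, 8): section is a regular 8-gon, circumradius r=3 (perimeter = 2·8·3.000·sin(180°/8) = 18.37 mm); Merging all regions: the regions partially overlap (shared area 24.85 mm²), so the edge portions inside another operand are dropped and the merged outline is re-measured after clipping — boundary = 115.20 mm. So its perimeter = 115.20 mm. Layer 44 (z = 12.32): the 27×27 cube contributes its full rectangle (perimeter 108.00 mm); the cube at (3, -3.5) does not reach this height (z outside [19, 35.5]); Merging all regions: only the 27×27 cube is present, so the union is just that shape — boundary = 108.00 mm; the cylinder at (2.5, 8) does not reach this height (z outside [12.5, 28.5]); Merging all regions: only the result so far is present, so the union is just that shape — boundary = 108.00 mm. So its perimeter = 108.00 mm. Layer 71 is larger (115.20 vs 108.00 mm).

layer 71 (z = 19.88 mm)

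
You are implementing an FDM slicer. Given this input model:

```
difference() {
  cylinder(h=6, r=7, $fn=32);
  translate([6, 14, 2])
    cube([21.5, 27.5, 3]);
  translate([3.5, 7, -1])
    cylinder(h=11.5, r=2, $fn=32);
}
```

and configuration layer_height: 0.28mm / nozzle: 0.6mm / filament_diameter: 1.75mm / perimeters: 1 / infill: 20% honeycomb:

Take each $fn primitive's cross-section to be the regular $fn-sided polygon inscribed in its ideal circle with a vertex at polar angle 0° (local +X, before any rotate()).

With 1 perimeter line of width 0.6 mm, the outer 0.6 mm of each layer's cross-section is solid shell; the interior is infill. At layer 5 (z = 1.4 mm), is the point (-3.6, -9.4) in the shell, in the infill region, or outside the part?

outside

At z = 1.4 mm: the r=7 cylinder gives a regular 32-gon of circumradius 7 (constant along its height); the cube at (6, 14) does not reach this height (z outside [2, 5]); the cylinder at (3.5, 7): section is a regular 32-gon, circumradius r=2; After the difference (first − rest): starting from the r=7 cylinder, the r=2 cylinder at (3.5, 7) partially overlaps it — only the 2.70 mm² overlap (of its 12.49 mm²) is removed, clipping the outline — 1 connected region. Overall, the cross-section is a single solid region. The nearest boundary edge runs (-1.37, -6.87)→(-2.68, -6.47); distance from the point to it = 3.07 mm. The point is not inside any of the regions above, so it lies outside the cross-section (3.07 mm from the nearest boundary).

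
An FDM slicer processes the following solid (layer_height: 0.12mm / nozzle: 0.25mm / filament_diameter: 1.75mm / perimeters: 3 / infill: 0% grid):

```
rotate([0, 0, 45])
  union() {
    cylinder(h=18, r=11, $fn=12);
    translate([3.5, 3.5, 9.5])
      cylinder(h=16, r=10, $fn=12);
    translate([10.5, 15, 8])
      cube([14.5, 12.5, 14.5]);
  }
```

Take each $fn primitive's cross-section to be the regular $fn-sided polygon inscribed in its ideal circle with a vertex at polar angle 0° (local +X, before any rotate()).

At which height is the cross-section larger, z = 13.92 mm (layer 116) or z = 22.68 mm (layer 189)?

layer 116 (z = 13.92 mm)

Layer 116 (z = 13.92): the r=11 cylinder gives a regular 12-gon of circumradius 11 (constant along its height) (area = (12/2)·11.000²·sin(360°/12) = 363.00 mm²); the r=10 cylinder at (3.5, 3.5) contributes a regular 12-gon of circumradius 10 (area = (12/2)·10.000²·sin(360°/12) = 300.00 mm²); the 14.5×12.5 cube at (10.5, 15) contributes its full rectangle (area 181.25 mm²); Taking the union: the regions partially overlap — summed areas 844.25 mm² minus the doubly-counted overlap 228.76 mm² gives 615.49 mm² — area = 615.49 mm²; (rotated 45° about Z; rotation is an isometry so areas/perimeters/island counts are preserved). So its area = 615.49 mm². Layer 189 (z = 22.68): the cylinder is absent (z outside [0, 18]); the cylinder at (3.5, 3.5): section is a regular 12-gon, circumradius r=10 (area = (12/2)·10.000²·sin(360°/12) = 300.00 mm²); the cube at (10.5, 15) does not reach this height (z outside [8, 22.5]); Merging all regions: only the r=10 cylinder at (3.5, 3.5) is present, so the union is just that shape — area = 300.00 mm²; (whole slice rotated 45° about Z — lengths, areas and connectivity unchanged). So its area = 300.00 mm². Layer 116 is larger (615.49 vs 300.00 mm²).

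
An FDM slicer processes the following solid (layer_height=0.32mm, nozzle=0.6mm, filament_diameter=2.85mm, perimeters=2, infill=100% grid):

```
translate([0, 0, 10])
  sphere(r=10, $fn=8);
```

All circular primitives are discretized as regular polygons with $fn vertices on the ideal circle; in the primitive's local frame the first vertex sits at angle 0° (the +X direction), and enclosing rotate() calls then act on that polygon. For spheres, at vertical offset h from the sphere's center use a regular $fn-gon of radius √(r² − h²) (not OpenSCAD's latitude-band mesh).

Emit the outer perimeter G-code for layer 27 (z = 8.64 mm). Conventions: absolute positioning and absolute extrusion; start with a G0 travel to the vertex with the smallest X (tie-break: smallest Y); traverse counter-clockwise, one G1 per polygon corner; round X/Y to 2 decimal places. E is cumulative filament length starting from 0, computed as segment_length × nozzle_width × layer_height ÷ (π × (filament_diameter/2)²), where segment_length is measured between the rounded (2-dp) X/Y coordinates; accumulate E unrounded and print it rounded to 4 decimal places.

G0 X-9.91 Y0.00 Z8.64
G1 X-7.01 Y-7.01 E0.2283
G1 X0.00 Y-9.91 E0.4566
G1 X7.01 Y-7.01 E0.6850
G1 X9.91 Y0.00 E0.9133
G1 X7.01 Y7.01 E1.1416
G1 X0.00 Y9.91 E1.3699
G1 X-7.01 Y7.01 E1.5982
G1 X-9.91 Y0.00 E1.8266

At z = 8.64 mm: the sphere: section is a regular 8-gon, circumradius = √(r²−h²) = √(10²−1.36²) = 9.907. The outline is a single polygon with 8 vertices. Extrusion per mm of travel: 0.6 × 0.32 / (π × 1.425²) = 0.030097. Accumulating E over each segment gives final E = 1.8266.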